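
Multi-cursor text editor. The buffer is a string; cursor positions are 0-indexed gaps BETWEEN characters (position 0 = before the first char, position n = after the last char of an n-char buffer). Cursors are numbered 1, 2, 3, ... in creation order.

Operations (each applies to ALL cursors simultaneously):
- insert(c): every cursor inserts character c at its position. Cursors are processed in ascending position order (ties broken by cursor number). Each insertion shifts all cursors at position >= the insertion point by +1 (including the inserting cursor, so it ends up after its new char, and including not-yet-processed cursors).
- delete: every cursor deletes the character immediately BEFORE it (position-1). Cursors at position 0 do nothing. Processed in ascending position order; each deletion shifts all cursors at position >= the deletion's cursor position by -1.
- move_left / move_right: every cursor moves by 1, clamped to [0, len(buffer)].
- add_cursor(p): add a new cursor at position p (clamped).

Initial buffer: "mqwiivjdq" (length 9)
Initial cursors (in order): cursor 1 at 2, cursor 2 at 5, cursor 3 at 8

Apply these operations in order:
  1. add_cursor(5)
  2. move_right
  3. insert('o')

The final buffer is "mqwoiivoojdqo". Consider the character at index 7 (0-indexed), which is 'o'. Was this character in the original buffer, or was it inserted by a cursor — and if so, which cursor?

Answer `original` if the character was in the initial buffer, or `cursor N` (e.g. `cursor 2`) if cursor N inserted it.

After op 1 (add_cursor(5)): buffer="mqwiivjdq" (len 9), cursors c1@2 c2@5 c4@5 c3@8, authorship .........
After op 2 (move_right): buffer="mqwiivjdq" (len 9), cursors c1@3 c2@6 c4@6 c3@9, authorship .........
After op 3 (insert('o')): buffer="mqwoiivoojdqo" (len 13), cursors c1@4 c2@9 c4@9 c3@13, authorship ...1...24...3
Authorship (.=original, N=cursor N): . . . 1 . . . 2 4 . . . 3
Index 7: author = 2

Answer: cursor 2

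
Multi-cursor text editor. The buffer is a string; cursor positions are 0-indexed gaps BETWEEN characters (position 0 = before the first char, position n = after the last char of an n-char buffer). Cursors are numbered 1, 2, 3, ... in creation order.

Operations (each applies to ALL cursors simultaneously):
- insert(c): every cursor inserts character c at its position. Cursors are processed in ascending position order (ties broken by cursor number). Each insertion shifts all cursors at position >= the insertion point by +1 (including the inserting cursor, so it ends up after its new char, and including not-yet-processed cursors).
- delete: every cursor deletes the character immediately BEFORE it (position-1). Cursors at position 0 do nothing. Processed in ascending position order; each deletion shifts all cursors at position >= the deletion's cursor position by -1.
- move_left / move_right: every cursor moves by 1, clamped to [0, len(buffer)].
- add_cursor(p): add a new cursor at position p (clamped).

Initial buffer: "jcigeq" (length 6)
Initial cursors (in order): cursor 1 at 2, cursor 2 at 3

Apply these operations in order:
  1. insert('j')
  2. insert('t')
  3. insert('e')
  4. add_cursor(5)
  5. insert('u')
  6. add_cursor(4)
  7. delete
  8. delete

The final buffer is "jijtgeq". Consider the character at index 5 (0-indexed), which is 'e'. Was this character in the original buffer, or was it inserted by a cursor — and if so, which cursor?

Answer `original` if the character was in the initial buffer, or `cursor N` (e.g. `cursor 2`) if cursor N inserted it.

Answer: original

Derivation:
After op 1 (insert('j')): buffer="jcjijgeq" (len 8), cursors c1@3 c2@5, authorship ..1.2...
After op 2 (insert('t')): buffer="jcjtijtgeq" (len 10), cursors c1@4 c2@7, authorship ..11.22...
After op 3 (insert('e')): buffer="jcjteijtegeq" (len 12), cursors c1@5 c2@9, authorship ..111.222...
After op 4 (add_cursor(5)): buffer="jcjteijtegeq" (len 12), cursors c1@5 c3@5 c2@9, authorship ..111.222...
After op 5 (insert('u')): buffer="jcjteuuijteugeq" (len 15), cursors c1@7 c3@7 c2@12, authorship ..11113.2222...
After op 6 (add_cursor(4)): buffer="jcjteuuijteugeq" (len 15), cursors c4@4 c1@7 c3@7 c2@12, authorship ..11113.2222...
After op 7 (delete): buffer="jcjeijtegeq" (len 11), cursors c4@3 c1@4 c3@4 c2@8, authorship ..11.222...
After op 8 (delete): buffer="jijtgeq" (len 7), cursors c1@1 c3@1 c4@1 c2@4, authorship ..22...
Authorship (.=original, N=cursor N): . . 2 2 . . .
Index 5: author = original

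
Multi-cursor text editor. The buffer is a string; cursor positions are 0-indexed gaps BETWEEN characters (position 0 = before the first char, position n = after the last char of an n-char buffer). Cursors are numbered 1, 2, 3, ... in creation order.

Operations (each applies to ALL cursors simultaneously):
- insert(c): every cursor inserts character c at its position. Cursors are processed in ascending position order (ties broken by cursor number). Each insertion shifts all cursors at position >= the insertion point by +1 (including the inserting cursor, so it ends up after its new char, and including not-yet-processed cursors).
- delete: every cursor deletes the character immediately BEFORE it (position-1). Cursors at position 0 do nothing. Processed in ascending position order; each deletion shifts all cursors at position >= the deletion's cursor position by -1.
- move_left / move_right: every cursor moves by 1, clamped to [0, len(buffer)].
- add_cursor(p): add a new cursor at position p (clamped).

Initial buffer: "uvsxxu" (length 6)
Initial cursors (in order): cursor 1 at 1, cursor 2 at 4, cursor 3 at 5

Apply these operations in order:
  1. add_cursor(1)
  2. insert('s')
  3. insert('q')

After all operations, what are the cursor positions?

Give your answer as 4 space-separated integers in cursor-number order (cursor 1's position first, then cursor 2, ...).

Answer: 5 10 13 5

Derivation:
After op 1 (add_cursor(1)): buffer="uvsxxu" (len 6), cursors c1@1 c4@1 c2@4 c3@5, authorship ......
After op 2 (insert('s')): buffer="ussvsxsxsu" (len 10), cursors c1@3 c4@3 c2@7 c3@9, authorship .14...2.3.
After op 3 (insert('q')): buffer="ussqqvsxsqxsqu" (len 14), cursors c1@5 c4@5 c2@10 c3@13, authorship .1414...22.33.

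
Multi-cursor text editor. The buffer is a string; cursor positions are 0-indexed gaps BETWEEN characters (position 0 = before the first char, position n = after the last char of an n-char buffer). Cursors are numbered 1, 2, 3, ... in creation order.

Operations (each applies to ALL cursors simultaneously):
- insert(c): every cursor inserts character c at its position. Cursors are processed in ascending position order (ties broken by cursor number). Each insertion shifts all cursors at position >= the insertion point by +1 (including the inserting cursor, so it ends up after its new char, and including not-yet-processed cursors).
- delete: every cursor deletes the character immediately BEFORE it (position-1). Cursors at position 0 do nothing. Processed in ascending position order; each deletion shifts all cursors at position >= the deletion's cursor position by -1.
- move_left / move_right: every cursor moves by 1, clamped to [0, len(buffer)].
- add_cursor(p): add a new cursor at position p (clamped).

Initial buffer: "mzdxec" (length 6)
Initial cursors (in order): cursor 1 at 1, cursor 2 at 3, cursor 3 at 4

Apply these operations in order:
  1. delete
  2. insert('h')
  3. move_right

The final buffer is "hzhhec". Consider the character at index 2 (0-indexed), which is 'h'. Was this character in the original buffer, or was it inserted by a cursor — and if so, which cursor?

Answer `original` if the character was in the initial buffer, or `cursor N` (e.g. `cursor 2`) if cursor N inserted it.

After op 1 (delete): buffer="zec" (len 3), cursors c1@0 c2@1 c3@1, authorship ...
After op 2 (insert('h')): buffer="hzhhec" (len 6), cursors c1@1 c2@4 c3@4, authorship 1.23..
After op 3 (move_right): buffer="hzhhec" (len 6), cursors c1@2 c2@5 c3@5, authorship 1.23..
Authorship (.=original, N=cursor N): 1 . 2 3 . .
Index 2: author = 2

Answer: cursor 2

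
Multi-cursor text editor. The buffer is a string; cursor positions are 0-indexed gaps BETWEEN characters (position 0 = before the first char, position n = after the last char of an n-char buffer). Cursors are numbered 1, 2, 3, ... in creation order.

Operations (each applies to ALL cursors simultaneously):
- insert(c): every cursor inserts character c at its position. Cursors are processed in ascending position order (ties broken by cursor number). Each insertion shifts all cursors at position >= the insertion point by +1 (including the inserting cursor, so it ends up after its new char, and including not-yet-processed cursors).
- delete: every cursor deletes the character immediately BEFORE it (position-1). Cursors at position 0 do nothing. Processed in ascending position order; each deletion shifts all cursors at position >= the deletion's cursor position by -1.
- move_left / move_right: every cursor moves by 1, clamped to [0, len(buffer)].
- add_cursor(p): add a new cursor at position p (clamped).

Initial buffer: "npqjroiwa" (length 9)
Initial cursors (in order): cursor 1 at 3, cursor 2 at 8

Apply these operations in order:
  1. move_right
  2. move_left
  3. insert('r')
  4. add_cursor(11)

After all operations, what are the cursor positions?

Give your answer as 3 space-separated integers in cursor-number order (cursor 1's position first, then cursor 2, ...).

Answer: 4 10 11

Derivation:
After op 1 (move_right): buffer="npqjroiwa" (len 9), cursors c1@4 c2@9, authorship .........
After op 2 (move_left): buffer="npqjroiwa" (len 9), cursors c1@3 c2@8, authorship .........
After op 3 (insert('r')): buffer="npqrjroiwra" (len 11), cursors c1@4 c2@10, authorship ...1.....2.
After op 4 (add_cursor(11)): buffer="npqrjroiwra" (len 11), cursors c1@4 c2@10 c3@11, authorship ...1.....2.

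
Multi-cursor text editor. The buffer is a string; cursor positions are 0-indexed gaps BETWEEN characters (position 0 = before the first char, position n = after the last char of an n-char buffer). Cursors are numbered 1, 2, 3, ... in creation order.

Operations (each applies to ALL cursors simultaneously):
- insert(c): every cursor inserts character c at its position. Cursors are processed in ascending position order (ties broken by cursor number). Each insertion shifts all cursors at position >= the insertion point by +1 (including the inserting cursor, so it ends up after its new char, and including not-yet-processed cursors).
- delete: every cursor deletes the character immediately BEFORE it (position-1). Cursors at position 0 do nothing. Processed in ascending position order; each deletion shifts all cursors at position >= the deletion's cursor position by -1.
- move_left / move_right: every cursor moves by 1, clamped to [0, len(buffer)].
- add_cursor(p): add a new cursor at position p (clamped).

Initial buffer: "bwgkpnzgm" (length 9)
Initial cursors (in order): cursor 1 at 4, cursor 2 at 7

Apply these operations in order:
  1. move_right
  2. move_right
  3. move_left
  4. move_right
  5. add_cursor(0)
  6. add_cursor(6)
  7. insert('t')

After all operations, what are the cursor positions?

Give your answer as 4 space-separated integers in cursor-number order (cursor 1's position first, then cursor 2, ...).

Answer: 9 13 1 9

Derivation:
After op 1 (move_right): buffer="bwgkpnzgm" (len 9), cursors c1@5 c2@8, authorship .........
After op 2 (move_right): buffer="bwgkpnzgm" (len 9), cursors c1@6 c2@9, authorship .........
After op 3 (move_left): buffer="bwgkpnzgm" (len 9), cursors c1@5 c2@8, authorship .........
After op 4 (move_right): buffer="bwgkpnzgm" (len 9), cursors c1@6 c2@9, authorship .........
After op 5 (add_cursor(0)): buffer="bwgkpnzgm" (len 9), cursors c3@0 c1@6 c2@9, authorship .........
After op 6 (add_cursor(6)): buffer="bwgkpnzgm" (len 9), cursors c3@0 c1@6 c4@6 c2@9, authorship .........
After op 7 (insert('t')): buffer="tbwgkpnttzgmt" (len 13), cursors c3@1 c1@9 c4@9 c2@13, authorship 3......14...2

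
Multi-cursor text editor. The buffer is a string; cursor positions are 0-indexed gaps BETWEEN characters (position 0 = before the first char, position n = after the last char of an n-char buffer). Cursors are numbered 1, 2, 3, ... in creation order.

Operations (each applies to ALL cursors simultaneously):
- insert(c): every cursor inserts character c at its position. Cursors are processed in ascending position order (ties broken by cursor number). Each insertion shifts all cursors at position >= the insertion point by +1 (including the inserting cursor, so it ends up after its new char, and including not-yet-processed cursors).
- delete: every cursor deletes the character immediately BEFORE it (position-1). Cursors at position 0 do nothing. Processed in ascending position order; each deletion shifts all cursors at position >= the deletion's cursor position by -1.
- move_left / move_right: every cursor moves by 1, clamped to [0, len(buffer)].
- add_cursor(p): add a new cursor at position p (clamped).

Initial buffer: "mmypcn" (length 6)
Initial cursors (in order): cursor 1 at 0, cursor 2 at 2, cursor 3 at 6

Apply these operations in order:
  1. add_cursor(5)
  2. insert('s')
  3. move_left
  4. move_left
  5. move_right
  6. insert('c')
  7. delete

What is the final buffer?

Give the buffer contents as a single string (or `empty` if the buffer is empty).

After op 1 (add_cursor(5)): buffer="mmypcn" (len 6), cursors c1@0 c2@2 c4@5 c3@6, authorship ......
After op 2 (insert('s')): buffer="smmsypcsns" (len 10), cursors c1@1 c2@4 c4@8 c3@10, authorship 1..2...4.3
After op 3 (move_left): buffer="smmsypcsns" (len 10), cursors c1@0 c2@3 c4@7 c3@9, authorship 1..2...4.3
After op 4 (move_left): buffer="smmsypcsns" (len 10), cursors c1@0 c2@2 c4@6 c3@8, authorship 1..2...4.3
After op 5 (move_right): buffer="smmsypcsns" (len 10), cursors c1@1 c2@3 c4@7 c3@9, authorship 1..2...4.3
After op 6 (insert('c')): buffer="scmmcsypccsncs" (len 14), cursors c1@2 c2@5 c4@10 c3@13, authorship 11..22...44.33
After op 7 (delete): buffer="smmsypcsns" (len 10), cursors c1@1 c2@3 c4@7 c3@9, authorship 1..2...4.3

Answer: smmsypcsns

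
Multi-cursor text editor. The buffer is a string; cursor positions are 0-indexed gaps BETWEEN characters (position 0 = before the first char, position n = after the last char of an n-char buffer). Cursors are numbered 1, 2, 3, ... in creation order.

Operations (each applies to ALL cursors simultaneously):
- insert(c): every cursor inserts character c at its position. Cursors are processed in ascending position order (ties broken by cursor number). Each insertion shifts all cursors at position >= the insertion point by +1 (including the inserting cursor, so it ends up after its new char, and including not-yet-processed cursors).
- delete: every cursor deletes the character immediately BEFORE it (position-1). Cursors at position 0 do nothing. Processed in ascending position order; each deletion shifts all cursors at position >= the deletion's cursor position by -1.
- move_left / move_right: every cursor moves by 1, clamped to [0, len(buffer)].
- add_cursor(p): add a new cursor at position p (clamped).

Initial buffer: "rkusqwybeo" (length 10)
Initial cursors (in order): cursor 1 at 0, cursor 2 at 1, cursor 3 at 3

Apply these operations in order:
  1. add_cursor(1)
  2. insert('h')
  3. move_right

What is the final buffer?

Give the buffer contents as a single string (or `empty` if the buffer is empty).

Answer: hrhhkuhsqwybeo

Derivation:
After op 1 (add_cursor(1)): buffer="rkusqwybeo" (len 10), cursors c1@0 c2@1 c4@1 c3@3, authorship ..........
After op 2 (insert('h')): buffer="hrhhkuhsqwybeo" (len 14), cursors c1@1 c2@4 c4@4 c3@7, authorship 1.24..3.......
After op 3 (move_right): buffer="hrhhkuhsqwybeo" (len 14), cursors c1@2 c2@5 c4@5 c3@8, authorship 1.24..3.......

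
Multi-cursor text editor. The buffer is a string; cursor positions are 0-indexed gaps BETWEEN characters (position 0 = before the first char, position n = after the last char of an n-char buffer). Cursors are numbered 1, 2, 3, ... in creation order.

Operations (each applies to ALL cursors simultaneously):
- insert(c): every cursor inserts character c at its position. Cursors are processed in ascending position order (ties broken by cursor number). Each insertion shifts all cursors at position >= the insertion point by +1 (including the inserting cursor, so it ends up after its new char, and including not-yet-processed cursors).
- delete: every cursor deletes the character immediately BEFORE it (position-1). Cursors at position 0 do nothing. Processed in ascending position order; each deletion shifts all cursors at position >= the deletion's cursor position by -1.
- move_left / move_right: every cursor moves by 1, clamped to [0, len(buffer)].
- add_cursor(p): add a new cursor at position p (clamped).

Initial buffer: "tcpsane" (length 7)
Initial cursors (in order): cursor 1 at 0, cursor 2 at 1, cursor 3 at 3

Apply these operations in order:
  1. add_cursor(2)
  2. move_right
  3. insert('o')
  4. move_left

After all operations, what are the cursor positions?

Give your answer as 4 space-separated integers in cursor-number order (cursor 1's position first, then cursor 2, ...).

Answer: 1 3 7 5

Derivation:
After op 1 (add_cursor(2)): buffer="tcpsane" (len 7), cursors c1@0 c2@1 c4@2 c3@3, authorship .......
After op 2 (move_right): buffer="tcpsane" (len 7), cursors c1@1 c2@2 c4@3 c3@4, authorship .......
After op 3 (insert('o')): buffer="tocoposoane" (len 11), cursors c1@2 c2@4 c4@6 c3@8, authorship .1.2.4.3...
After op 4 (move_left): buffer="tocoposoane" (len 11), cursors c1@1 c2@3 c4@5 c3@7, authorship .1.2.4.3...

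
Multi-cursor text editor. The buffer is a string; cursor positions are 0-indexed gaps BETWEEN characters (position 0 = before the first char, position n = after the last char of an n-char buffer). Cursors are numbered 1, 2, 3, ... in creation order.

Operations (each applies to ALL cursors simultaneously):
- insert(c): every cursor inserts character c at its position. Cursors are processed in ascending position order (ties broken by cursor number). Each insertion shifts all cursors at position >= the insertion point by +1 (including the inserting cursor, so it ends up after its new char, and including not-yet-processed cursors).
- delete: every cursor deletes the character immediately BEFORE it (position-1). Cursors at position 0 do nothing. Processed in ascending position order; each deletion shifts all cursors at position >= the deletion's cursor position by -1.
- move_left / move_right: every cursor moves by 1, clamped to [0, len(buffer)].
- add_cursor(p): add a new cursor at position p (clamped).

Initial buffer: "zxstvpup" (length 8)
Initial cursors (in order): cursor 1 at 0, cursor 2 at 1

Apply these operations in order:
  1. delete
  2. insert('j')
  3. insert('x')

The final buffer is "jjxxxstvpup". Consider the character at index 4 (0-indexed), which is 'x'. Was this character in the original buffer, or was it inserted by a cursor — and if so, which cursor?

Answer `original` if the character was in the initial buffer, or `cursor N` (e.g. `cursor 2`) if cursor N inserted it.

After op 1 (delete): buffer="xstvpup" (len 7), cursors c1@0 c2@0, authorship .......
After op 2 (insert('j')): buffer="jjxstvpup" (len 9), cursors c1@2 c2@2, authorship 12.......
After op 3 (insert('x')): buffer="jjxxxstvpup" (len 11), cursors c1@4 c2@4, authorship 1212.......
Authorship (.=original, N=cursor N): 1 2 1 2 . . . . . . .
Index 4: author = original

Answer: original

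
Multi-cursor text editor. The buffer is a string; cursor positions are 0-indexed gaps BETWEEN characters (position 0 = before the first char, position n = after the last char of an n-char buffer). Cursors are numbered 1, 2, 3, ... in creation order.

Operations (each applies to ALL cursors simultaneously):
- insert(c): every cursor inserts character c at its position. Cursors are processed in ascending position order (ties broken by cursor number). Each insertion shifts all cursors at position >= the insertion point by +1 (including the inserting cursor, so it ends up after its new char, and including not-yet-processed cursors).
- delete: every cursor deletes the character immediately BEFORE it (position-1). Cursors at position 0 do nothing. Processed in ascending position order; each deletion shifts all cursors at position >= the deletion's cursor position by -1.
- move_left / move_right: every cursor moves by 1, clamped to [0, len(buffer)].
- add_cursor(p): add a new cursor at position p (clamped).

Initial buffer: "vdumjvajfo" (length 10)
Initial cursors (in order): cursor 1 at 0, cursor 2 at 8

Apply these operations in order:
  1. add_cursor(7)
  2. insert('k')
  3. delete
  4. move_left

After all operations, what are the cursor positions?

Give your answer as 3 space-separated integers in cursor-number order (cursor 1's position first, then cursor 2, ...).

After op 1 (add_cursor(7)): buffer="vdumjvajfo" (len 10), cursors c1@0 c3@7 c2@8, authorship ..........
After op 2 (insert('k')): buffer="kvdumjvakjkfo" (len 13), cursors c1@1 c3@9 c2@11, authorship 1.......3.2..
After op 3 (delete): buffer="vdumjvajfo" (len 10), cursors c1@0 c3@7 c2@8, authorship ..........
After op 4 (move_left): buffer="vdumjvajfo" (len 10), cursors c1@0 c3@6 c2@7, authorship ..........

Answer: 0 7 6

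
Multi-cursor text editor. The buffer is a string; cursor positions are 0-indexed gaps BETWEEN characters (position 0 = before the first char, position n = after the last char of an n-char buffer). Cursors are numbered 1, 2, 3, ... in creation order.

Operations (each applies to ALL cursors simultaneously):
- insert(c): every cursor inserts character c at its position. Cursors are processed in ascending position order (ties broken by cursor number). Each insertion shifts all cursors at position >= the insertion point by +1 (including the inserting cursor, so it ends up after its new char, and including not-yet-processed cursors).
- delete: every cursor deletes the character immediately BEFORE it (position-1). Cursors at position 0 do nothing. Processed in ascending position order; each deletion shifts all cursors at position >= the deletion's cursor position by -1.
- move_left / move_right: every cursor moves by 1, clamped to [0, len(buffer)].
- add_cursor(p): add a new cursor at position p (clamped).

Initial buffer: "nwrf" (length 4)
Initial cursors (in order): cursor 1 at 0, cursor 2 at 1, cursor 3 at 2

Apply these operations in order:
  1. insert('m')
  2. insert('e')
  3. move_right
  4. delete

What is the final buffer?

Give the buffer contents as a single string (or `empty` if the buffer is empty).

After op 1 (insert('m')): buffer="mnmwmrf" (len 7), cursors c1@1 c2@3 c3@5, authorship 1.2.3..
After op 2 (insert('e')): buffer="menmewmerf" (len 10), cursors c1@2 c2@5 c3@8, authorship 11.22.33..
After op 3 (move_right): buffer="menmewmerf" (len 10), cursors c1@3 c2@6 c3@9, authorship 11.22.33..
After op 4 (delete): buffer="mememef" (len 7), cursors c1@2 c2@4 c3@6, authorship 112233.

Answer: mememef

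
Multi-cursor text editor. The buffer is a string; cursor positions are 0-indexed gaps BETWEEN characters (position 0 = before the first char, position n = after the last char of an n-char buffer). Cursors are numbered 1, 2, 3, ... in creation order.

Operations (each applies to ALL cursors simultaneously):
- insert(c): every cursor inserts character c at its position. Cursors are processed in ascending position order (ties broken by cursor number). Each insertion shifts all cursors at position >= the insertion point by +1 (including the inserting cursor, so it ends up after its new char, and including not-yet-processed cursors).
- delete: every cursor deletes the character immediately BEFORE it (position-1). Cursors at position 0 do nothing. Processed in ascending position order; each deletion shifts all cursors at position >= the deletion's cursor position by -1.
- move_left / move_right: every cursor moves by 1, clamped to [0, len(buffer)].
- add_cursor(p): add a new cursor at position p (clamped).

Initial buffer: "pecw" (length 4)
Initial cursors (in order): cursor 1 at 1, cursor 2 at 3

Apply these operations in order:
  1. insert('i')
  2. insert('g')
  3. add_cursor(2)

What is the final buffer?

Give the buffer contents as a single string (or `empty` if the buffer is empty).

After op 1 (insert('i')): buffer="pieciw" (len 6), cursors c1@2 c2@5, authorship .1..2.
After op 2 (insert('g')): buffer="pigecigw" (len 8), cursors c1@3 c2@7, authorship .11..22.
After op 3 (add_cursor(2)): buffer="pigecigw" (len 8), cursors c3@2 c1@3 c2@7, authorship .11..22.

Answer: pigecigw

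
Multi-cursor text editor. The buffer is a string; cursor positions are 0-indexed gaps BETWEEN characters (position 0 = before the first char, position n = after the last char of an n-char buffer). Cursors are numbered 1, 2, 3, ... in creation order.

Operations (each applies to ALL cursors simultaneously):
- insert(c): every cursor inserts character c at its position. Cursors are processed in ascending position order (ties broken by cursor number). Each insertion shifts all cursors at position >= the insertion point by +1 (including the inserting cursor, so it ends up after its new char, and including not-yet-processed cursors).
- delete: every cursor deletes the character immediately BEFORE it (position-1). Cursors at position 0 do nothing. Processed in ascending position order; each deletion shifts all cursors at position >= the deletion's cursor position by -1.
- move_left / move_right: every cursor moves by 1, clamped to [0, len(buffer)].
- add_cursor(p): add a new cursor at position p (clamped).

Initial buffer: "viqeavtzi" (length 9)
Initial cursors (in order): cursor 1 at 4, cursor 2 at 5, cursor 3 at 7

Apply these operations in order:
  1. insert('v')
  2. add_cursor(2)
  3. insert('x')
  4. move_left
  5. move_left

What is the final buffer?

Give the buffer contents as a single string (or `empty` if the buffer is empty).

After op 1 (insert('v')): buffer="viqevavvtvzi" (len 12), cursors c1@5 c2@7 c3@10, authorship ....1.2..3..
After op 2 (add_cursor(2)): buffer="viqevavvtvzi" (len 12), cursors c4@2 c1@5 c2@7 c3@10, authorship ....1.2..3..
After op 3 (insert('x')): buffer="vixqevxavxvtvxzi" (len 16), cursors c4@3 c1@7 c2@10 c3@14, authorship ..4..11.22..33..
After op 4 (move_left): buffer="vixqevxavxvtvxzi" (len 16), cursors c4@2 c1@6 c2@9 c3@13, authorship ..4..11.22..33..
After op 5 (move_left): buffer="vixqevxavxvtvxzi" (len 16), cursors c4@1 c1@5 c2@8 c3@12, authorship ..4..11.22..33..

Answer: vixqevxavxvtvxzi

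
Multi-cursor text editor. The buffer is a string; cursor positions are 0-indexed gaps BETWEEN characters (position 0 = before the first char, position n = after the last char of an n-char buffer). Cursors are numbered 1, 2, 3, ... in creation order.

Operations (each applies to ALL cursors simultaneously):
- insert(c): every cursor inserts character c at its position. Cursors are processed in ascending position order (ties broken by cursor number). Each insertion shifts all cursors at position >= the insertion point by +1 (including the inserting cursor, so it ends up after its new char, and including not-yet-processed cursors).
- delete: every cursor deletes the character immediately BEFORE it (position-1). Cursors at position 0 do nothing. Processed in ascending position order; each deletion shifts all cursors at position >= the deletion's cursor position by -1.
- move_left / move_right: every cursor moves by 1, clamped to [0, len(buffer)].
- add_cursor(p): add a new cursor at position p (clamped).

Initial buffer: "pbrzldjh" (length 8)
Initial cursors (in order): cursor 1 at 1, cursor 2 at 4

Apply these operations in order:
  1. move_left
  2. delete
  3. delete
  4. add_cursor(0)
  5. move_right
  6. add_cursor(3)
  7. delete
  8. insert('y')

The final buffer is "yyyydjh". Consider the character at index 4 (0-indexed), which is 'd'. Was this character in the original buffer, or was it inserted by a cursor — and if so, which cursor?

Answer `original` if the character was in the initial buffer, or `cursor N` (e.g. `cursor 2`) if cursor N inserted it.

After op 1 (move_left): buffer="pbrzldjh" (len 8), cursors c1@0 c2@3, authorship ........
After op 2 (delete): buffer="pbzldjh" (len 7), cursors c1@0 c2@2, authorship .......
After op 3 (delete): buffer="pzldjh" (len 6), cursors c1@0 c2@1, authorship ......
After op 4 (add_cursor(0)): buffer="pzldjh" (len 6), cursors c1@0 c3@0 c2@1, authorship ......
After op 5 (move_right): buffer="pzldjh" (len 6), cursors c1@1 c3@1 c2@2, authorship ......
After op 6 (add_cursor(3)): buffer="pzldjh" (len 6), cursors c1@1 c3@1 c2@2 c4@3, authorship ......
After op 7 (delete): buffer="djh" (len 3), cursors c1@0 c2@0 c3@0 c4@0, authorship ...
After op 8 (insert('y')): buffer="yyyydjh" (len 7), cursors c1@4 c2@4 c3@4 c4@4, authorship 1234...
Authorship (.=original, N=cursor N): 1 2 3 4 . . .
Index 4: author = original

Answer: original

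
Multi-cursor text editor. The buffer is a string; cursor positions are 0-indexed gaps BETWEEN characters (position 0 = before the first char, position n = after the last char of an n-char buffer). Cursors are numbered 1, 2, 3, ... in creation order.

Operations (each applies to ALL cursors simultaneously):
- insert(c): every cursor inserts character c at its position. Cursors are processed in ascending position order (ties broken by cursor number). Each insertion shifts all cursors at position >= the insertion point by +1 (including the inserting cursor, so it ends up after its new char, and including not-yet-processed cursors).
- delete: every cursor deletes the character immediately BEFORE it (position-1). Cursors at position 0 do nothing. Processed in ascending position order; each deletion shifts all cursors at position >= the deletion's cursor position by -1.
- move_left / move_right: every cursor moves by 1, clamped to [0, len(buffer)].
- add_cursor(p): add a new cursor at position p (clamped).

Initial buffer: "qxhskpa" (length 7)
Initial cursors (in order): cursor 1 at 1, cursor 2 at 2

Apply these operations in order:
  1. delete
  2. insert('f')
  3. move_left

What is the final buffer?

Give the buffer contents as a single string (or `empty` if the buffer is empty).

After op 1 (delete): buffer="hskpa" (len 5), cursors c1@0 c2@0, authorship .....
After op 2 (insert('f')): buffer="ffhskpa" (len 7), cursors c1@2 c2@2, authorship 12.....
After op 3 (move_left): buffer="ffhskpa" (len 7), cursors c1@1 c2@1, authorship 12.....

Answer: ffhskpa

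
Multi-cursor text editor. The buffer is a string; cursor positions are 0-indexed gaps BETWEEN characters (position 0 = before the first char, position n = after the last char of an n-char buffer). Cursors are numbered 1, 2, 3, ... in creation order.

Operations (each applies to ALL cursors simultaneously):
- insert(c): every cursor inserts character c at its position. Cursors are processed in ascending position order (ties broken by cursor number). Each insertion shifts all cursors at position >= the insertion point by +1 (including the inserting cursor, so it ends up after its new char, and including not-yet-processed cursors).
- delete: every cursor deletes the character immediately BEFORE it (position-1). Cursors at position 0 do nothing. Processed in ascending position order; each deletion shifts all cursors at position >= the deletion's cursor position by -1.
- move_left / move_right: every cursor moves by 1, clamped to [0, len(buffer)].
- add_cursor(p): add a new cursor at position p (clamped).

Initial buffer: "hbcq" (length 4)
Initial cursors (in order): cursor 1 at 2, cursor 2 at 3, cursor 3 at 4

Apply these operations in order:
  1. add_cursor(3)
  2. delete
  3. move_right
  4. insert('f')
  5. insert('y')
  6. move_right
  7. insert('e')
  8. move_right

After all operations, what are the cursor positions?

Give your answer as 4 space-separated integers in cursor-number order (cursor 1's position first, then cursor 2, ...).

Answer: 12 12 12 12

Derivation:
After op 1 (add_cursor(3)): buffer="hbcq" (len 4), cursors c1@2 c2@3 c4@3 c3@4, authorship ....
After op 2 (delete): buffer="" (len 0), cursors c1@0 c2@0 c3@0 c4@0, authorship 
After op 3 (move_right): buffer="" (len 0), cursors c1@0 c2@0 c3@0 c4@0, authorship 
After op 4 (insert('f')): buffer="ffff" (len 4), cursors c1@4 c2@4 c3@4 c4@4, authorship 1234
After op 5 (insert('y')): buffer="ffffyyyy" (len 8), cursors c1@8 c2@8 c3@8 c4@8, authorship 12341234
After op 6 (move_right): buffer="ffffyyyy" (len 8), cursors c1@8 c2@8 c3@8 c4@8, authorship 12341234
After op 7 (insert('e')): buffer="ffffyyyyeeee" (len 12), cursors c1@12 c2@12 c3@12 c4@12, authorship 123412341234
After op 8 (move_right): buffer="ffffyyyyeeee" (len 12), cursors c1@12 c2@12 c3@12 c4@12, authorship 123412341234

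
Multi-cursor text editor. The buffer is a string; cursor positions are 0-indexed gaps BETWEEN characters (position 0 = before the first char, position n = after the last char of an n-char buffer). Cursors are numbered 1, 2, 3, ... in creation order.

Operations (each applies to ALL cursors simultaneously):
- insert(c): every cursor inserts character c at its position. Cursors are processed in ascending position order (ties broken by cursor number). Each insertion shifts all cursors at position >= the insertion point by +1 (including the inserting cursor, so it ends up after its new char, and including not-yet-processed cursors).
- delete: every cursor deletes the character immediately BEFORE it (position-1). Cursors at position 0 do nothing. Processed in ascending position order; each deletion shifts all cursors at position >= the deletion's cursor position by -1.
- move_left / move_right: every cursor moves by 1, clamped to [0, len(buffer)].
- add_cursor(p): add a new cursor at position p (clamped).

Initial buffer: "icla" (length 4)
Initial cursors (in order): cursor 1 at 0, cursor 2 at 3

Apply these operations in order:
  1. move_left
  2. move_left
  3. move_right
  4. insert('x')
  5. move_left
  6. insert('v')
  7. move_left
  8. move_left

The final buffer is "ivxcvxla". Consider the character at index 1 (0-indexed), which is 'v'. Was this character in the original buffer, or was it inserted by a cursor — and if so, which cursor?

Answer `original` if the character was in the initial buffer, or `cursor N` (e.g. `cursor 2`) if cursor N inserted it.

After op 1 (move_left): buffer="icla" (len 4), cursors c1@0 c2@2, authorship ....
After op 2 (move_left): buffer="icla" (len 4), cursors c1@0 c2@1, authorship ....
After op 3 (move_right): buffer="icla" (len 4), cursors c1@1 c2@2, authorship ....
After op 4 (insert('x')): buffer="ixcxla" (len 6), cursors c1@2 c2@4, authorship .1.2..
After op 5 (move_left): buffer="ixcxla" (len 6), cursors c1@1 c2@3, authorship .1.2..
After op 6 (insert('v')): buffer="ivxcvxla" (len 8), cursors c1@2 c2@5, authorship .11.22..
After op 7 (move_left): buffer="ivxcvxla" (len 8), cursors c1@1 c2@4, authorship .11.22..
After op 8 (move_left): buffer="ivxcvxla" (len 8), cursors c1@0 c2@3, authorship .11.22..
Authorship (.=original, N=cursor N): . 1 1 . 2 2 . .
Index 1: author = 1

Answer: cursor 1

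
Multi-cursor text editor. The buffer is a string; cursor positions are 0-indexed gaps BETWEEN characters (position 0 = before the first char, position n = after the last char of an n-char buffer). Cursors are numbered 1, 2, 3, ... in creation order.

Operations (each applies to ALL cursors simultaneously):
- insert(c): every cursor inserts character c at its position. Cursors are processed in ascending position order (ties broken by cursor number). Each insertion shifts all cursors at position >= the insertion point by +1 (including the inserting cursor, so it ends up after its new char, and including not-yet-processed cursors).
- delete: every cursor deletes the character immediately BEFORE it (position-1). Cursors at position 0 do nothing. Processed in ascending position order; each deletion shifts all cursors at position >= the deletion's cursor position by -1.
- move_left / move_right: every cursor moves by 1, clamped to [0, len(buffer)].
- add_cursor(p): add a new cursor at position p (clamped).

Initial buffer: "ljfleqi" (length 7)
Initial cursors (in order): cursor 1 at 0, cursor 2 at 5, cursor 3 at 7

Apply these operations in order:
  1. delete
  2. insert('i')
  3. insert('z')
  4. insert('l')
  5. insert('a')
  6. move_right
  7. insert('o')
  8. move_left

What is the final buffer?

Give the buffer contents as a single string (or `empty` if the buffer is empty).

Answer: izlalojflizlaqoizlao

Derivation:
After op 1 (delete): buffer="ljflq" (len 5), cursors c1@0 c2@4 c3@5, authorship .....
After op 2 (insert('i')): buffer="iljfliqi" (len 8), cursors c1@1 c2@6 c3@8, authorship 1....2.3
After op 3 (insert('z')): buffer="izljflizqiz" (len 11), cursors c1@2 c2@8 c3@11, authorship 11....22.33
After op 4 (insert('l')): buffer="izlljflizlqizl" (len 14), cursors c1@3 c2@10 c3@14, authorship 111....222.333
After op 5 (insert('a')): buffer="izlaljflizlaqizla" (len 17), cursors c1@4 c2@12 c3@17, authorship 1111....2222.3333
After op 6 (move_right): buffer="izlaljflizlaqizla" (len 17), cursors c1@5 c2@13 c3@17, authorship 1111....2222.3333
After op 7 (insert('o')): buffer="izlalojflizlaqoizlao" (len 20), cursors c1@6 c2@15 c3@20, authorship 1111.1...2222.233333
After op 8 (move_left): buffer="izlalojflizlaqoizlao" (len 20), cursors c1@5 c2@14 c3@19, authorship 1111.1...2222.233333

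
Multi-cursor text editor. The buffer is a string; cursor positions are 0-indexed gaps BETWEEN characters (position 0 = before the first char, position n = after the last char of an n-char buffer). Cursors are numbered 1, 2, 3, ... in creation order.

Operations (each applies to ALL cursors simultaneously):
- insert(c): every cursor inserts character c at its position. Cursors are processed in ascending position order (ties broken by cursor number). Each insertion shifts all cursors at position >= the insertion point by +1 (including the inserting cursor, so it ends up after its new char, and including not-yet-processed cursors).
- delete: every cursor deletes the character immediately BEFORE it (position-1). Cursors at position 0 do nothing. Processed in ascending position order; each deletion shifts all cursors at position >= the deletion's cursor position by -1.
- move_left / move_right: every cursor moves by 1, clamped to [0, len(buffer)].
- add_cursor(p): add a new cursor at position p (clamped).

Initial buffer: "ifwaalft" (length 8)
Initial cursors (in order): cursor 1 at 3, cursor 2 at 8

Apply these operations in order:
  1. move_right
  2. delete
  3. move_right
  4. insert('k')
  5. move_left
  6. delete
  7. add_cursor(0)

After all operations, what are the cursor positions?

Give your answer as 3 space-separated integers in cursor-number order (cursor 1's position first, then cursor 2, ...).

Answer: 3 5 0

Derivation:
After op 1 (move_right): buffer="ifwaalft" (len 8), cursors c1@4 c2@8, authorship ........
After op 2 (delete): buffer="ifwalf" (len 6), cursors c1@3 c2@6, authorship ......
After op 3 (move_right): buffer="ifwalf" (len 6), cursors c1@4 c2@6, authorship ......
After op 4 (insert('k')): buffer="ifwaklfk" (len 8), cursors c1@5 c2@8, authorship ....1..2
After op 5 (move_left): buffer="ifwaklfk" (len 8), cursors c1@4 c2@7, authorship ....1..2
After op 6 (delete): buffer="ifwklk" (len 6), cursors c1@3 c2@5, authorship ...1.2
After op 7 (add_cursor(0)): buffer="ifwklk" (len 6), cursors c3@0 c1@3 c2@5, authorship ...1.2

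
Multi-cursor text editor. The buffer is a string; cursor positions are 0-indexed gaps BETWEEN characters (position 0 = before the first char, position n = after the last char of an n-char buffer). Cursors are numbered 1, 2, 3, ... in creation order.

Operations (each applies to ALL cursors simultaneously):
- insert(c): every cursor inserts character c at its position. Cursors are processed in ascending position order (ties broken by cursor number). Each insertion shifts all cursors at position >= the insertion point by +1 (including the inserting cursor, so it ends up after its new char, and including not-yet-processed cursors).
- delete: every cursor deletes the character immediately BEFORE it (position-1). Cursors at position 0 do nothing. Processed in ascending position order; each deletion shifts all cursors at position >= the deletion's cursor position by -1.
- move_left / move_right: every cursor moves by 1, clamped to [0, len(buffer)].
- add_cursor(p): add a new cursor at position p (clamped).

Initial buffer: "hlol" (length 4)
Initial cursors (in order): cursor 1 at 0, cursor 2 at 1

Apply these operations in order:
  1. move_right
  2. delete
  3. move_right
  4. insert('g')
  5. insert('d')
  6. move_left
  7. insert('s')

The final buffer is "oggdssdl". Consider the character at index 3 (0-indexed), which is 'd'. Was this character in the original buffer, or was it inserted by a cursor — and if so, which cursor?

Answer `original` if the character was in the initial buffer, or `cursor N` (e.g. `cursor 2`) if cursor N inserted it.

Answer: cursor 1

Derivation:
After op 1 (move_right): buffer="hlol" (len 4), cursors c1@1 c2@2, authorship ....
After op 2 (delete): buffer="ol" (len 2), cursors c1@0 c2@0, authorship ..
After op 3 (move_right): buffer="ol" (len 2), cursors c1@1 c2@1, authorship ..
After op 4 (insert('g')): buffer="oggl" (len 4), cursors c1@3 c2@3, authorship .12.
After op 5 (insert('d')): buffer="oggddl" (len 6), cursors c1@5 c2@5, authorship .1212.
After op 6 (move_left): buffer="oggddl" (len 6), cursors c1@4 c2@4, authorship .1212.
After op 7 (insert('s')): buffer="oggdssdl" (len 8), cursors c1@6 c2@6, authorship .121122.
Authorship (.=original, N=cursor N): . 1 2 1 1 2 2 .
Index 3: author = 1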